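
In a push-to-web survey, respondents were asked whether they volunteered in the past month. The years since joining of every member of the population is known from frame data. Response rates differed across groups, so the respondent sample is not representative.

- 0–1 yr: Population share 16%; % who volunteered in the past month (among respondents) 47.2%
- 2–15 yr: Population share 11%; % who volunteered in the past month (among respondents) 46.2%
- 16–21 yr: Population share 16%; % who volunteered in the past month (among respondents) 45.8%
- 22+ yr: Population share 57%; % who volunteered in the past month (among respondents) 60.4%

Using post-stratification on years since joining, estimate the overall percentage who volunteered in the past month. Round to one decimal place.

54.4%

Post-stratification weights by population share, not respondent share:
  0–1 yr: 0.16 × 47.2 = 7.552
  2–15 yr: 0.11 × 46.2 = 5.082
  16–21 yr: 0.16 × 45.8 = 7.328
  22+ yr: 0.57 × 60.4 = 34.428
Post-stratified estimate = 54.39 → 54.4%.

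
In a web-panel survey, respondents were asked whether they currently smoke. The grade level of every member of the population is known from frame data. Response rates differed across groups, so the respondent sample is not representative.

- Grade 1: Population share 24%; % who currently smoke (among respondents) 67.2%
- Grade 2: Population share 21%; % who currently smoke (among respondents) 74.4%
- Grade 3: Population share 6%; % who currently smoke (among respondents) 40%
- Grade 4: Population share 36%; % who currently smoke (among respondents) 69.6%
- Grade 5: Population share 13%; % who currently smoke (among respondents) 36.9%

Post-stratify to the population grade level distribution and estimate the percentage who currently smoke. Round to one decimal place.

64.0%

Each cell contributes population-share × respondent value:
  Grade 1: 0.24 × 67.2 = 16.128
  Grade 2: 0.21 × 74.4 = 15.624
  Grade 3: 0.06 × 40 = 2.4
  Grade 4: 0.36 × 69.6 = 25.056
  Grade 5: 0.13 × 36.9 = 4.797
Post-stratified estimate = 64.005 → 64.0%.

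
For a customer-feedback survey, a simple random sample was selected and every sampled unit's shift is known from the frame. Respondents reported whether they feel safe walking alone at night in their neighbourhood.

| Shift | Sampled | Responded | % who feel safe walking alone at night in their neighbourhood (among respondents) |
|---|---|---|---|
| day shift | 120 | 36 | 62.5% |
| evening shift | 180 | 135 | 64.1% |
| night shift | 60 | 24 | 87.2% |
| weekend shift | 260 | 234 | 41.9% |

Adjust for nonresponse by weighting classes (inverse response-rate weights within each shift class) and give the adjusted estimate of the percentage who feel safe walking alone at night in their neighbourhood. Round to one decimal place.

56.7%

Class response rates: day shift 36/120 = 30%, evening shift 135/180 = 75%, night shift 24/60 = 40%, weekend shift 234/260 = 90%.
Inverse-response-rate weighting restores each class to its sampled count, so class totals weight by n_sampled:
  day shift: 120 × 62.5 = 7500
  evening shift: 180 × 64.1 = 11538
  night shift: 60 × 87.2 = 5232
  weekend shift: 260 × 41.9 = 10,894
Adjusted estimate = 35,164 / 620 = 56.7161 → 56.7%.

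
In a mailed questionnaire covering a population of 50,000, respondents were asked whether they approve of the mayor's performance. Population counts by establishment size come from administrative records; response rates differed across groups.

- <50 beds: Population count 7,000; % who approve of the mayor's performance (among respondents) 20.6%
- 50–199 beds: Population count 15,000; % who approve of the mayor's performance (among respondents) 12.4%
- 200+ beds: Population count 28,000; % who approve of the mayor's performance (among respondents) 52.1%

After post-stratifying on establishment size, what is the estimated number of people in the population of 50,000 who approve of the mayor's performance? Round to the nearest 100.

Each cell contributes its population count × the respondent rate:
  <50 beds: 7,000 × 20.6% = 1442
  50–199 beds: 15,000 × 12.4% = 1860
  200+ beds: 28,000 × 52.1% = 14,588
Estimated total = 17,890 → 17,900.

17,900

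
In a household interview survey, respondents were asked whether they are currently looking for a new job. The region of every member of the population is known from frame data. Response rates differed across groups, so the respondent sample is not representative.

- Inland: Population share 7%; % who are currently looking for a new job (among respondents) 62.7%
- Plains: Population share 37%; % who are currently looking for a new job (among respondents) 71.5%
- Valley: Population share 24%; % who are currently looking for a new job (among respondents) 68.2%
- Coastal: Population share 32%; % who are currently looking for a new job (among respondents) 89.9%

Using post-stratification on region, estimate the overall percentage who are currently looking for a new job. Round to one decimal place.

76.0%

Each cell contributes population-share × respondent value:
  Inland: 0.07 × 62.7 = 4.389
  Plains: 0.37 × 71.5 = 26.455
  Valley: 0.24 × 68.2 = 16.368
  Coastal: 0.32 × 89.9 = 28.768
Post-stratified estimate = 75.98 → 76.0%.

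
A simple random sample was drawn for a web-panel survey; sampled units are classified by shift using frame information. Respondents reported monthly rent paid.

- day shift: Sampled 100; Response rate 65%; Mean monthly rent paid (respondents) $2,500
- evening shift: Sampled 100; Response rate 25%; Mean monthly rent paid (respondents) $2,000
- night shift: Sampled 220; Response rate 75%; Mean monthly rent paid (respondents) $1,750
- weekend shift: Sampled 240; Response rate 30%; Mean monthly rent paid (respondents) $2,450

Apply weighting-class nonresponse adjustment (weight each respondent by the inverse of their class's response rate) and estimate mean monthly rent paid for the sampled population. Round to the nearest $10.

Each respondent's weight = sampled/responded in their class; summing within a class gives n_sampled, so:
  day shift: 100 × 2500 = 250,000
  evening shift: 100 × 2000 = 200,000
  night shift: 220 × 1750 = 385,000
  weekend shift: 240 × 2450 = 588,000
Adjusted estimate = 1,423,000 / 660 = 2156.06 → $2,160.

$2,160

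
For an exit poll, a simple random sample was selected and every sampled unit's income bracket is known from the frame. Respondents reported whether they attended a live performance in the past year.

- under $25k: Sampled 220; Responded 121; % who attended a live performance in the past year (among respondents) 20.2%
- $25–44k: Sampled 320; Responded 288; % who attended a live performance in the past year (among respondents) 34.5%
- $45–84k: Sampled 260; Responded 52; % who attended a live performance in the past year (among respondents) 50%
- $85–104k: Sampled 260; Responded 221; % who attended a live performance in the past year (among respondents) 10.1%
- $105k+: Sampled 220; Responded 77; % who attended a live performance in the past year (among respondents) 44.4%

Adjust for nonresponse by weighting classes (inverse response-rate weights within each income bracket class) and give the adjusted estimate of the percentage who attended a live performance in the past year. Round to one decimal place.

Class response rates: under $25k 121/220 = 55%, $25–44k 288/320 = 90%, $45–84k 52/260 = 20%, $85–104k 221/260 = 85%, $105k+ 77/220 = 35%.
Each respondent's weight = sampled/responded in their class; summing within a class gives n_sampled, so:
  under $25k: 220 × 20.2 = 4444
  $25–44k: 320 × 34.5 = 11,040
  $45–84k: 260 × 50 = 13,000
  $85–104k: 260 × 10.1 = 2626
  $105k+: 220 × 44.4 = 9768
Adjusted estimate = 40,878 / 1,280 = 31.9359 → 31.9%.

31.9%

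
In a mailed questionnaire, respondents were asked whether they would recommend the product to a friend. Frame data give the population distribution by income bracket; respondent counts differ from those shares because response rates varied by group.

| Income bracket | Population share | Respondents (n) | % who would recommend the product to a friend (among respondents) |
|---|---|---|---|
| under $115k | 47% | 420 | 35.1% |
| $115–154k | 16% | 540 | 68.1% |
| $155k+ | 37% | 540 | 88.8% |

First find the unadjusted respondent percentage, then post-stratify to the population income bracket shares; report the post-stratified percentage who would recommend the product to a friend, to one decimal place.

Without adjustment, the pooled respondent share is:
  (420/1500)×35.1 + (540/1500)×68.1 + (540/1500)×88.8 = 66.312%
Reweighting by population income bracket shares:
  0.47×35.1 + 0.16×68.1 + 0.37×88.8 = 60.249%

60.2%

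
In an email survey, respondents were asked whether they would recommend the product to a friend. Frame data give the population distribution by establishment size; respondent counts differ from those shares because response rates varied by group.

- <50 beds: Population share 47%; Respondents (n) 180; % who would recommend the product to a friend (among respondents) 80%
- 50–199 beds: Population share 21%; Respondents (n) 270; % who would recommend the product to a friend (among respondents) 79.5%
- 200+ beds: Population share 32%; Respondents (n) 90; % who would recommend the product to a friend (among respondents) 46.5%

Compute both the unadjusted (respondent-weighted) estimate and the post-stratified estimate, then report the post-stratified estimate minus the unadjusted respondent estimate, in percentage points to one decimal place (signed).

-5.0 percentage points

Unadjusted (pooled respondent) estimate weights by respondent counts:
  (180/540)×80 + (270/540)×79.5 + (90/540)×46.5 = 74.1667%
Post-stratifying to population shares instead:
  0.47×80 + 0.21×79.5 + 0.32×46.5 = 69.175%
Difference = 69.175 − 74.1667 = -4.9917 pp.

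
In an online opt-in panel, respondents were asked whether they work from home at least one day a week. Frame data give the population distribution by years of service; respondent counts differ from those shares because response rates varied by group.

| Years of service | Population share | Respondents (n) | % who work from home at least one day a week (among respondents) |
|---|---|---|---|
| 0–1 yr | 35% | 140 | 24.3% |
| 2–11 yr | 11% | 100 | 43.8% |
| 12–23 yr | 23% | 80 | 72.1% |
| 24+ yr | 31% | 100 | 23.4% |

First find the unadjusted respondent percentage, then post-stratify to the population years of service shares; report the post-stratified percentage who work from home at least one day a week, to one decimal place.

Unadjusted (pooled respondent) estimate weights by respondent counts:
  (140/420)×24.3 + (100/420)×43.8 + (80/420)×72.1 + (100/420)×23.4 = 37.8333%
Post-stratifying to population shares instead:
  0.35×24.3 + 0.11×43.8 + 0.23×72.1 + 0.31×23.4 = 37.16%

37.2%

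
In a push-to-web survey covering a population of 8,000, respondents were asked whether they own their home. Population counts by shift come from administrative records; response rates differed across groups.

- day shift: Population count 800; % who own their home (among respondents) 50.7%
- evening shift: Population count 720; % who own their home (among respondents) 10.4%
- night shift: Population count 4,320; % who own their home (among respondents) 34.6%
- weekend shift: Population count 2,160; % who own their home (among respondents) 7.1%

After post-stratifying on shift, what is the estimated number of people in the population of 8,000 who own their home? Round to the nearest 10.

2,130

Apply each group's respondent rate to its population count:
  day shift: 800 × 50.7% = 405.6
  evening shift: 720 × 10.4% = 74.88
  night shift: 4,320 × 34.6% = 1494.72
  weekend shift: 2,160 × 7.1% = 153.36
Estimated total = 2128.56 → 2,130.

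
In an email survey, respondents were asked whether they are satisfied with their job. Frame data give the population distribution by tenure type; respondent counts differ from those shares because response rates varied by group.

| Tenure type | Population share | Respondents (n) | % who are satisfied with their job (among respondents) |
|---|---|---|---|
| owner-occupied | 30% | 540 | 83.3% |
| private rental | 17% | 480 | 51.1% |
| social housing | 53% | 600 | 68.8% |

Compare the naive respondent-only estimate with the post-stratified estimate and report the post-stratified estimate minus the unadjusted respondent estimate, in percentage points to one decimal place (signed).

Without adjustment, the pooled respondent share is:
  (540/1620)×83.3 + (480/1620)×51.1 + (600/1620)×68.8 = 68.3889%
Post-stratified estimate weights by population shares:
  0.3×83.3 + 0.17×51.1 + 0.53×68.8 = 70.141%
Difference = 70.141 − 68.3889 = 1.7521 pp.

+1.8 percentage points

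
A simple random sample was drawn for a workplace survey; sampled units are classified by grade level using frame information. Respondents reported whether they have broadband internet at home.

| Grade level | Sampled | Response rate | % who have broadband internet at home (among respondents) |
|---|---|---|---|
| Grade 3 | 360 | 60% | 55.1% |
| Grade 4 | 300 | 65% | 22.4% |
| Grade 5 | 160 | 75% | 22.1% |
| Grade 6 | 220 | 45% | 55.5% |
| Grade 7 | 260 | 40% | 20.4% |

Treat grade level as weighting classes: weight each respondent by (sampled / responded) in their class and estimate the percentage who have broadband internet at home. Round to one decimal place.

Weighting each respondent by the inverse class response rate inflates each class back to its sampled size, so the class weight is n_sampled:
  Grade 3: 360 × 55.1 = 19,836
  Grade 4: 300 × 22.4 = 6720
  Grade 5: 160 × 22.1 = 3536
  Grade 6: 220 × 55.5 = 12,210
  Grade 7: 260 × 20.4 = 5304
Adjusted estimate = 47,606 / 1,300 = 36.62 → 36.6%.

36.6%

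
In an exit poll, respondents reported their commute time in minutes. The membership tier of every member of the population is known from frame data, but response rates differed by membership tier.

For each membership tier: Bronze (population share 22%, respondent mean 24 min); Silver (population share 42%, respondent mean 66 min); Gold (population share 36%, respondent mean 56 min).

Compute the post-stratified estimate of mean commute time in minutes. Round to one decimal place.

53.2

Weight each group's respondent value by its population share:
  Bronze: 0.22 × 24 = 5.28
  Silver: 0.42 × 66 = 27.72
  Gold: 0.36 × 56 = 20.16
Post-stratified estimate = 53.16 → 53.2.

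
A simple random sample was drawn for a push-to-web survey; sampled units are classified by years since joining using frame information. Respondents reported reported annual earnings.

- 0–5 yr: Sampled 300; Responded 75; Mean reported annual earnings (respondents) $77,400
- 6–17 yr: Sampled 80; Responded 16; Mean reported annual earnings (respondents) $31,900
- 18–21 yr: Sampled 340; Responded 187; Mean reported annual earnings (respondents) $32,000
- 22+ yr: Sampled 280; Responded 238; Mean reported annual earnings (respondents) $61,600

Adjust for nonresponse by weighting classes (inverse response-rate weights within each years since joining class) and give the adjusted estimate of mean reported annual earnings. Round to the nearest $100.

Class response rates: 0–5 yr 75/300 = 25%, 6–17 yr 16/80 = 20%, 18–21 yr 187/340 = 55%, 22+ yr 238/280 = 85%.
Weighting each respondent by the inverse class response rate inflates each class back to its sampled size, so the class weight is n_sampled:
  0–5 yr: 300 × 77,400 = 23,220,000
  6–17 yr: 80 × 31,900 = 2,552,000
  18–21 yr: 340 × 32,000 = 10,880,000
  22+ yr: 280 × 61,600 = 17,248,000
Adjusted estimate = 53,900,000 / 1,000 = 53,900 → $53,900.

$53,900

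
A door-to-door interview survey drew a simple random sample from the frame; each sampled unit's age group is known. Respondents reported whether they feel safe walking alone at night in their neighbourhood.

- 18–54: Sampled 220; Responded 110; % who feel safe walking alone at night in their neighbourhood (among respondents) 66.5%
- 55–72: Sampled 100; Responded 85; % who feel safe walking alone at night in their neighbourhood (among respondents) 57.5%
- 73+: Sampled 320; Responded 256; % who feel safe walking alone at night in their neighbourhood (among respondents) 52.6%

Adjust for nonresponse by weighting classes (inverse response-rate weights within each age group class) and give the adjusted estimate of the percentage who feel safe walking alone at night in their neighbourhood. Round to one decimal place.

58.1%

Class response rates: 18–54 110/220 = 50%, 55–72 85/100 = 85%, 73+ 256/320 = 80%.
Weighting each respondent by the inverse class response rate inflates each class back to its sampled size, so the class weight is n_sampled:
  18–54: 220 × 66.5 = 14,630
  55–72: 100 × 57.5 = 5750
  73+: 320 × 52.6 = 16,832
Adjusted estimate = 37,212 / 640 = 58.1437 → 58.1%.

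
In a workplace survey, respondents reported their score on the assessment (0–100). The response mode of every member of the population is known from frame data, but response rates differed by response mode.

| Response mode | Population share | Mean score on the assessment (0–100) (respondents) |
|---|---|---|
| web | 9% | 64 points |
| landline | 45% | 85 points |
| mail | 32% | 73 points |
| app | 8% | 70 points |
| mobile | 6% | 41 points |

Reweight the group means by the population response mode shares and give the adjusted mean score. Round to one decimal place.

Weight each group's respondent value by its population share:
  web: 0.09 × 64 = 5.76
  landline: 0.45 × 85 = 38.25
  mail: 0.32 × 73 = 23.36
  app: 0.08 × 70 = 5.6
  mobile: 0.06 × 41 = 2.46
Post-stratified estimate = 75.43 → 75.4.

75.4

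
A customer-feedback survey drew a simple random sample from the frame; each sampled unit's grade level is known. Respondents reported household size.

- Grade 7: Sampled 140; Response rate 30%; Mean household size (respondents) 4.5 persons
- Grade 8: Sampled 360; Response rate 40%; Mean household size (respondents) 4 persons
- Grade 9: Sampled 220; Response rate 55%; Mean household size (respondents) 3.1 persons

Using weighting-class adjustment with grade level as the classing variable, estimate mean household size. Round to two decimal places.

3.82

Inverse-response-rate weighting restores each class to its sampled count, so class totals weight by n_sampled:
  Grade 7: 140 × 4.5 = 630
  Grade 8: 360 × 4 = 1440
  Grade 9: 220 × 3.1 = 682
Adjusted estimate = 2752 / 720 = 3.82222 → 3.82.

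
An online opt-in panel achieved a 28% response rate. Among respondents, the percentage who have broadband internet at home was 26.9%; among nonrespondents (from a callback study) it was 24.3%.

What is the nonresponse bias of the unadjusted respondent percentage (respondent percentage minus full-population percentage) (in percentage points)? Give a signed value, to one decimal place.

Nonresponse fraction = 1 − 0.28 = 0.72.
Bias = (nonresponse fraction) × (respondent percentage − nonrespondent percentage)
     = 0.72 × (26.9 − 24.3) = 0.72 × 2.6 = 1.872.

+1.9 percentage points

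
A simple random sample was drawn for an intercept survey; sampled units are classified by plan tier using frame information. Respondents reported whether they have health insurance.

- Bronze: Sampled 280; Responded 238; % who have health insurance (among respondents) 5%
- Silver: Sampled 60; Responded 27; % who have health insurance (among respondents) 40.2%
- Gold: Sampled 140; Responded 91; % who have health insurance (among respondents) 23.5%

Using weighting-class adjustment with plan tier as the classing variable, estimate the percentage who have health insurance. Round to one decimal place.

Class response rates: Bronze 238/280 = 85%, Silver 27/60 = 45%, Gold 91/140 = 65%.
Weighting each respondent by the inverse class response rate inflates each class back to its sampled size, so the class weight is n_sampled:
  Bronze: 280 × 5 = 1400
  Silver: 60 × 40.2 = 2412
  Gold: 140 × 23.5 = 3290
Adjusted estimate = 7102 / 480 = 14.7958 → 14.8%.

14.8%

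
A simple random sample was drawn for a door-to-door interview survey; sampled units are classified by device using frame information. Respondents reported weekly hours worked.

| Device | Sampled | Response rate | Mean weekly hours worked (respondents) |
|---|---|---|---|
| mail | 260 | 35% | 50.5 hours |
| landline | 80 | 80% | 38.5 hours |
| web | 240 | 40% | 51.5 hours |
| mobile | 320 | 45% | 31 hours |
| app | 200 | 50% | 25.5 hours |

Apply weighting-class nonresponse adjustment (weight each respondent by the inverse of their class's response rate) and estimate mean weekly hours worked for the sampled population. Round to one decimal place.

39.6

With weight = n_sampled/n_responded per class, the weighted class total is n_sampled:
  mail: 260 × 50.5 = 13,130
  landline: 80 × 38.5 = 3080
  web: 240 × 51.5 = 12,360
  mobile: 320 × 31 = 9920
  app: 200 × 25.5 = 5100
Adjusted estimate = 43,590 / 1,100 = 39.6273 → 39.6.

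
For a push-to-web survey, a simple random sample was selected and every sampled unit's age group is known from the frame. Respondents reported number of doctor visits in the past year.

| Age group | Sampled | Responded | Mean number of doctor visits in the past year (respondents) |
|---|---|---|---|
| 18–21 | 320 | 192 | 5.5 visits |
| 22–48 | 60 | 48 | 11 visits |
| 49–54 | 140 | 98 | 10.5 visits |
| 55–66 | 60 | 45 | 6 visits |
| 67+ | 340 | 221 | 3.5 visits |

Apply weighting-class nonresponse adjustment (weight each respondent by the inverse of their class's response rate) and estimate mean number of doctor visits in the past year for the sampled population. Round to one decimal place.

Response rates by class: 18–21 192/320 = 60%, 22–48 48/60 = 80%, 49–54 98/140 = 70%, 55–66 45/60 = 75%, 67+ 221/340 = 65%.
Inverse-response-rate weighting restores each class to its sampled count, so class totals weight by n_sampled:
  18–21: 320 × 5.5 = 1760
  22–48: 60 × 11 = 660
  49–54: 140 × 10.5 = 1470
  55–66: 60 × 6 = 360
  67+: 340 × 3.5 = 1190
Adjusted estimate = 5440 / 920 = 5.91304 → 5.9.

5.9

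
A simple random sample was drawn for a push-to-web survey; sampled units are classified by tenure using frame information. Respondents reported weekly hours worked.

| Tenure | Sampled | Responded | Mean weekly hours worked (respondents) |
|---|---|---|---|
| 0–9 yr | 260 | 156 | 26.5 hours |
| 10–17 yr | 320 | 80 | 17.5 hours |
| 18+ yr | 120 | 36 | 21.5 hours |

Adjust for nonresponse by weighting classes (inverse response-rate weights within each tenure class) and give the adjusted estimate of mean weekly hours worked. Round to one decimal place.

Class response rates: 0–9 yr 156/260 = 60%, 10–17 yr 80/320 = 25%, 18+ yr 36/120 = 30%.
Inverse-response-rate weighting restores each class to its sampled count, so class totals weight by n_sampled:
  0–9 yr: 260 × 26.5 = 6890
  10–17 yr: 320 × 17.5 = 5600
  18+ yr: 120 × 21.5 = 2580
Adjusted estimate = 15,070 / 700 = 21.5286 → 21.5.

21.5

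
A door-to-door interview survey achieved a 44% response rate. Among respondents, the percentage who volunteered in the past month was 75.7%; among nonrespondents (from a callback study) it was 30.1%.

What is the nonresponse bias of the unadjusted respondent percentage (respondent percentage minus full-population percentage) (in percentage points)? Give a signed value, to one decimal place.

Nonresponse fraction = 1 − 0.44 = 0.56.
Bias = (nonresponse fraction) × (respondent percentage − nonrespondent percentage)
     = 0.56 × (75.7 − 30.1) = 0.56 × 45.6 = 25.536.

+25.5 percentage points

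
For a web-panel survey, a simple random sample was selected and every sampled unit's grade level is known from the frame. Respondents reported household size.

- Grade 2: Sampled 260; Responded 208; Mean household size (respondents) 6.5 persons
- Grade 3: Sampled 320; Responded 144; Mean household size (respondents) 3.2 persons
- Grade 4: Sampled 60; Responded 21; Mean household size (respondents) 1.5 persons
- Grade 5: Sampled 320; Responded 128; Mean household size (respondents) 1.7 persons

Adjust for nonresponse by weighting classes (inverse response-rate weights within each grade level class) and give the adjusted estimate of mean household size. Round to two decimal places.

Response rates by class: Grade 2 208/260 = 80%, Grade 3 144/320 = 45%, Grade 4 21/60 = 35%, Grade 5 128/320 = 40%.
Each respondent's weight = sampled/responded in their class; summing within a class gives n_sampled, so:
  Grade 2: 260 × 6.5 = 1690
  Grade 3: 320 × 3.2 = 1024
  Grade 4: 60 × 1.5 = 90
  Grade 5: 320 × 1.7 = 544
Adjusted estimate = 3348 / 960 = 3.4875 → 3.49.

3.49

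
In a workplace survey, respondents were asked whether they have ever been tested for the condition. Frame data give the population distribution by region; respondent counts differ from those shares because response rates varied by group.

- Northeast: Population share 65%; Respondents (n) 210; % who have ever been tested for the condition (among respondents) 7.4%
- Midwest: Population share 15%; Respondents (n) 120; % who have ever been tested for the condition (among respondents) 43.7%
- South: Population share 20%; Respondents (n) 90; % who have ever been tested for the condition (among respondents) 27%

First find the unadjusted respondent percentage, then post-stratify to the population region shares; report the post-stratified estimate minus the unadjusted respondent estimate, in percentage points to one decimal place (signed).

-5.2 percentage points

Unadjusted (pooled respondent) estimate weights by respondent counts:
  (210/420)×7.4 + (120/420)×43.7 + (90/420)×27 = 21.9714%
Post-stratified estimate weights by population shares:
  0.65×7.4 + 0.15×43.7 + 0.2×27 = 16.765%
Difference = 16.765 − 21.9714 = -5.2064 pp.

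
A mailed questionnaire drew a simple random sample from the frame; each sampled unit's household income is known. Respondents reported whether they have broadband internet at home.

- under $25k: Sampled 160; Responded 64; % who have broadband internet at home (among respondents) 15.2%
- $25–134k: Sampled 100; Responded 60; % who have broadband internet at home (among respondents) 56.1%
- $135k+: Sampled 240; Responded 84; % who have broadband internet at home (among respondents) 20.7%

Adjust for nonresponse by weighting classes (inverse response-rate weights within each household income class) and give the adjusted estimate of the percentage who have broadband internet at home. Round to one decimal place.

26.0%

Response rates by class: under $25k 64/160 = 40%, $25–134k 60/100 = 60%, $135k+ 84/240 = 35%.
With weight = n_sampled/n_responded per class, the weighted class total is n_sampled:
  under $25k: 160 × 15.2 = 2432
  $25–134k: 100 × 56.1 = 5610
  $135k+: 240 × 20.7 = 4968
Adjusted estimate = 13,010 / 500 = 26.02 → 26.0%.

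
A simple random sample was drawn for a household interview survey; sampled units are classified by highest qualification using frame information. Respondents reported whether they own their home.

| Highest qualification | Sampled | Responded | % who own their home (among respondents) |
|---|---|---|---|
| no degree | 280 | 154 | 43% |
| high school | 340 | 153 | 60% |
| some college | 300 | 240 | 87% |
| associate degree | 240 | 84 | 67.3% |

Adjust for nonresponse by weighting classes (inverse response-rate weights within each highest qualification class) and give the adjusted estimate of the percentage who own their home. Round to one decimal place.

Response rates by class: no degree 154/280 = 55%, high school 153/340 = 45%, some college 240/300 = 80%, associate degree 84/240 = 35%.
Inverse-response-rate weighting restores each class to its sampled count, so class totals weight by n_sampled:
  no degree: 280 × 43 = 12,040
  high school: 340 × 60 = 20,400
  some college: 300 × 87 = 26,100
  associate degree: 240 × 67.3 = 16,152
Adjusted estimate = 74,692 / 1,160 = 64.3897 → 64.4%.

64.4%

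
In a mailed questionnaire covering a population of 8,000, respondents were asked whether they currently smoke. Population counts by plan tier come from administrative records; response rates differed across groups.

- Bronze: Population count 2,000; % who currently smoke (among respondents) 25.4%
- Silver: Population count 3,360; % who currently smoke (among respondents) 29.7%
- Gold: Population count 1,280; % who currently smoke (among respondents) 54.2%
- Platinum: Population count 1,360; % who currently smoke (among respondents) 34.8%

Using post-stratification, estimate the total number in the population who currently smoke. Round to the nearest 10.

2,670

Estimated count per cell = population count × respondent percentage:
  Bronze: 2,000 × 25.4% = 508
  Silver: 3,360 × 29.7% = 997.92
  Gold: 1,280 × 54.2% = 693.76
  Platinum: 1,360 × 34.8% = 473.28
Estimated total = 2672.96 → 2,670.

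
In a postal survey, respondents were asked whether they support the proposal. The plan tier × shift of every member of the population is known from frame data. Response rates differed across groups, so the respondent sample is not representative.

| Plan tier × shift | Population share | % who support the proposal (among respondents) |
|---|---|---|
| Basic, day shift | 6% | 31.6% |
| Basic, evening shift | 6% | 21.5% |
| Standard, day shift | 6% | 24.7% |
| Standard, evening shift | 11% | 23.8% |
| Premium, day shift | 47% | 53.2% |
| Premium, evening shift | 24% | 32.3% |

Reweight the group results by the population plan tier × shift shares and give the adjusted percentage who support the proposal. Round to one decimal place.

Weight each group's respondent value by its population share:
  Basic, day shift: 0.06 × 31.6 = 1.896
  Basic, evening shift: 0.06 × 21.5 = 1.29
  Standard, day shift: 0.06 × 24.7 = 1.482
  Standard, evening shift: 0.11 × 23.8 = 2.618
  Premium, day shift: 0.47 × 53.2 = 25.004
  Premium, evening shift: 0.24 × 32.3 = 7.752
Post-stratified estimate = 40.042 → 40.0%.

40.0%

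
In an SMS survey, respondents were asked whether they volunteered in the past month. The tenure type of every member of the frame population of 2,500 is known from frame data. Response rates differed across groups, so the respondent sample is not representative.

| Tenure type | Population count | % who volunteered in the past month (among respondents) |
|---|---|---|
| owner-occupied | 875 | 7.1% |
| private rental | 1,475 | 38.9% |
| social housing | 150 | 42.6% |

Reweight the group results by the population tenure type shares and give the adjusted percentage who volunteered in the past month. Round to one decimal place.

Each cell contributes population-share × respondent value:
  owner-occupied: (875/2,500) × 7.1 = 2.485
  private rental: (1,475/2,500) × 38.9 = 22.951
  social housing: (150/2,500) × 42.6 = 2.556
Post-stratified estimate = 27.992 → 28.0%.

28.0%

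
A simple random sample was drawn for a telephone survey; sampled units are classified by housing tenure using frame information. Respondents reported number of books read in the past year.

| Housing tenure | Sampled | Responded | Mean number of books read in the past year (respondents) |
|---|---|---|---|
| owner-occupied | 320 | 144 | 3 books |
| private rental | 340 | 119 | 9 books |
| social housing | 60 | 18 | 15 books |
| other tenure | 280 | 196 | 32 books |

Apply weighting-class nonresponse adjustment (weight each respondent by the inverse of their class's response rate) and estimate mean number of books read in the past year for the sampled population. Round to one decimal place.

Class response rates: owner-occupied 144/320 = 45%, private rental 119/340 = 35%, social housing 18/60 = 30%, other tenure 196/280 = 70%.
With weight = n_sampled/n_responded per class, the weighted class total is n_sampled:
  owner-occupied: 320 × 3 = 960
  private rental: 340 × 9 = 3060
  social housing: 60 × 15 = 900
  other tenure: 280 × 32 = 8960
Adjusted estimate = 13,880 / 1,000 = 13.88 → 13.9.

13.9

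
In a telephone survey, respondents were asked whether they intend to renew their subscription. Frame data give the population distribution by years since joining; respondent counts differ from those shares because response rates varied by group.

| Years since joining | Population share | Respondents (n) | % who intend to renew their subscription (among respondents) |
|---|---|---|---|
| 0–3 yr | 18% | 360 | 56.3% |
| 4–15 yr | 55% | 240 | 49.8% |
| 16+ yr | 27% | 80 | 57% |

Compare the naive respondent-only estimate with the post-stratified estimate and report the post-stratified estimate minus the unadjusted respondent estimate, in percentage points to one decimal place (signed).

-1.2 percentage points

Unadjusted (pooled respondent) estimate weights by respondent counts:
  (360/680)×56.3 + (240/680)×49.8 + (80/680)×57 = 54.0882%
Post-stratified estimate weights by population shares:
  0.18×56.3 + 0.55×49.8 + 0.27×57 = 52.914%
Difference = 52.914 − 54.0882 = -1.1742 pp.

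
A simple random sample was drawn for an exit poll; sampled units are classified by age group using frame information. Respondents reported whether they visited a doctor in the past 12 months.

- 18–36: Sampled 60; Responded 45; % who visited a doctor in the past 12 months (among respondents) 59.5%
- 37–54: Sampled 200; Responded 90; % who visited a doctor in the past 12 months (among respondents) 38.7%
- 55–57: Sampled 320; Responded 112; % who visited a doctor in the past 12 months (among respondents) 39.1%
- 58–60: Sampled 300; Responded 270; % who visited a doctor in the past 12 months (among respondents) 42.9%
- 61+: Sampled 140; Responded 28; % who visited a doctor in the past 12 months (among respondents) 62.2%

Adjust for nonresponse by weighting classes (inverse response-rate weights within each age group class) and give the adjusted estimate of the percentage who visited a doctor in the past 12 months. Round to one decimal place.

Response rates by class: 18–36 45/60 = 75%, 37–54 90/200 = 45%, 55–57 112/320 = 35%, 58–60 270/300 = 90%, 61+ 28/140 = 20%.
Each respondent's weight = sampled/responded in their class; summing within a class gives n_sampled, so:
  18–36: 60 × 59.5 = 3570
  37–54: 200 × 38.7 = 7740
  55–57: 320 × 39.1 = 12,512
  58–60: 300 × 42.9 = 12,870
  61+: 140 × 62.2 = 8708
Adjusted estimate = 45,400 / 1,020 = 44.5098 → 44.5%.

44.5%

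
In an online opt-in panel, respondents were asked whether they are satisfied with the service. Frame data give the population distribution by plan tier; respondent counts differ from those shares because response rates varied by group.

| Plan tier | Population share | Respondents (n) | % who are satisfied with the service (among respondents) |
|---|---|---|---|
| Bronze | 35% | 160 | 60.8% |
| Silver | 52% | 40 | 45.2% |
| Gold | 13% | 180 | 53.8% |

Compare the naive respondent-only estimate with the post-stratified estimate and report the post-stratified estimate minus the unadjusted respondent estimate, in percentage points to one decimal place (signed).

-4.1 percentage points

Unadjusted (pooled respondent) estimate weights by respondent counts:
  (160/380)×60.8 + (40/380)×45.2 + (180/380)×53.8 = 55.8421%
Post-stratified estimate weights by population shares:
  0.35×60.8 + 0.52×45.2 + 0.13×53.8 = 51.778%
Difference = 51.778 − 55.8421 = -4.0641 pp.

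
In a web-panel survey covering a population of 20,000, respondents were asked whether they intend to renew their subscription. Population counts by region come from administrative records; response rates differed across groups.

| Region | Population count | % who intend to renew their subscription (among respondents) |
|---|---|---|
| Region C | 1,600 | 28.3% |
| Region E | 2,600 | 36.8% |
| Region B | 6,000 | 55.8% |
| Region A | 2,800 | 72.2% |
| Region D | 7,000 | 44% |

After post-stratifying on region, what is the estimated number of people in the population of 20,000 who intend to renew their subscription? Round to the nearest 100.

9,900

Each cell contributes its population count × the respondent rate:
  Region C: 1,600 × 28.3% = 452.8
  Region E: 2,600 × 36.8% = 956.8
  Region B: 6,000 × 55.8% = 3348
  Region A: 2,800 × 72.2% = 2021.6
  Region D: 7,000 × 44% = 3080
Estimated total = 9859.2 → 9,900.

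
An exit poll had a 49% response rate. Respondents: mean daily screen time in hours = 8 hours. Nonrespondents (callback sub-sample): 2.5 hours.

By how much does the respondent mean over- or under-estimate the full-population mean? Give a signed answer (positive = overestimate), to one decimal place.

Nonresponse fraction = 1 − 0.49 = 0.51.
Bias = (nonresponse fraction) × (respondent mean − nonrespondent mean)
     = 0.51 × (8 − 2.5) = 0.51 × 5.5 = 2.805.

+2.8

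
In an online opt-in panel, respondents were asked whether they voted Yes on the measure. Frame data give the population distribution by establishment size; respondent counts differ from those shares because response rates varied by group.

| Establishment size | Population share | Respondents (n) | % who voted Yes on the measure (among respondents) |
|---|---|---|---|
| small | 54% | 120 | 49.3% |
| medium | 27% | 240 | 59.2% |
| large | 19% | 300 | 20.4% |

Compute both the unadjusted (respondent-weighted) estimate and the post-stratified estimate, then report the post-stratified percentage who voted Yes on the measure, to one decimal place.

Without adjustment, the pooled respondent share is:
  (120/660)×49.3 + (240/660)×59.2 + (300/660)×20.4 = 39.7636%
Post-stratifying to population shares instead:
  0.54×49.3 + 0.27×59.2 + 0.19×20.4 = 46.482%

46.5%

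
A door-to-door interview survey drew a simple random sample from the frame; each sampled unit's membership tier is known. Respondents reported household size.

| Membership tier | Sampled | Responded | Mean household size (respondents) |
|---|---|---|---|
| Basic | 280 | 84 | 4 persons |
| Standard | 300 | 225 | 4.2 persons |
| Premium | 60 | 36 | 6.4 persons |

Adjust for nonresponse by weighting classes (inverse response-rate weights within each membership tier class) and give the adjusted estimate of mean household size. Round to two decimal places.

Response rates by class: Basic 84/280 = 30%, Standard 225/300 = 75%, Premium 36/60 = 60%.
Weighting each respondent by the inverse class response rate inflates each class back to its sampled size, so the class weight is n_sampled:
  Basic: 280 × 4 = 1120
  Standard: 300 × 4.2 = 1260
  Premium: 60 × 6.4 = 384
Adjusted estimate = 2764 / 640 = 4.31875 → 4.32.

4.32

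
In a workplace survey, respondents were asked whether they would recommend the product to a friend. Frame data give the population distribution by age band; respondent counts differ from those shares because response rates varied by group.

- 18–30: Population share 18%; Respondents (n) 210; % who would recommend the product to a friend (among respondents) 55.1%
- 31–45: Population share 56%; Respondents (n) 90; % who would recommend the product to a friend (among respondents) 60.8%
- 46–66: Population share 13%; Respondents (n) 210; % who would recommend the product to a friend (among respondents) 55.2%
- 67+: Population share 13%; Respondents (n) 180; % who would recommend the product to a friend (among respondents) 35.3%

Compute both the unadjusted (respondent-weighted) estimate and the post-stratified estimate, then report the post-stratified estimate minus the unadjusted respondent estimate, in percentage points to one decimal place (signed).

+5.0 percentage points

Without adjustment, the pooled respondent share is:
  (210/690)×55.1 + (90/690)×60.8 + (210/690)×55.2 + (180/690)×35.3 = 50.7087%
Post-stratifying to population shares instead:
  0.18×55.1 + 0.56×60.8 + 0.13×55.2 + 0.13×35.3 = 55.731%
Difference = 55.731 − 50.7087 = 5.0223 pp.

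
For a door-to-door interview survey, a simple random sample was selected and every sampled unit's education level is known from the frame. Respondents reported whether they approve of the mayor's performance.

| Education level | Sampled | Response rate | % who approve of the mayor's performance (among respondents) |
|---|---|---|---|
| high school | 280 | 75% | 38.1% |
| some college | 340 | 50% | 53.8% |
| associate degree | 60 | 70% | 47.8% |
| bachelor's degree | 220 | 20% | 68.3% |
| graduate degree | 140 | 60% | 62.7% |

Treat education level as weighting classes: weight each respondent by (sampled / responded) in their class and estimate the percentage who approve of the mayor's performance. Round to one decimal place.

Each respondent's weight = sampled/responded in their class; summing within a class gives n_sampled, so:
  high school: 280 × 38.1 = 10,668
  some college: 340 × 53.8 = 18,292
  associate degree: 60 × 47.8 = 2868
  bachelor's degree: 220 × 68.3 = 15,026
  graduate degree: 140 × 62.7 = 8778
Adjusted estimate = 55,632 / 1,040 = 53.4923 → 53.5%.

53.5%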